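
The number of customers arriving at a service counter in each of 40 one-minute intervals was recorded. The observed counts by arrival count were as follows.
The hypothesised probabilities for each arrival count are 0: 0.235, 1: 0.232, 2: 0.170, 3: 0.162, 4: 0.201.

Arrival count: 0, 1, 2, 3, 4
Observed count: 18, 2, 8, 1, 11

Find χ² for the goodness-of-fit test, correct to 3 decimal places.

19.515

Expected counts E_i = n·p_i: 40×0.235 = 9.4, 40×0.232 = 9.28, 40×0.170 = 6.8, 40×0.162 = 6.48, 40×0.201 = 8.04.
0: (18 − 9.4)²/9.4 = 73.96/9.4 = 7.8681
1: (2 − 9.28)²/9.28 = 52.9984/9.28 = 5.7110
2: (8 − 6.8)²/6.8 = 1.44/6.8 = 0.2118
3: (1 − 6.48)²/6.48 = 30.0304/6.48 = 4.6343
4: (11 − 8.04)²/8.04 = 8.7616/8.04 = 1.0898
Sum = 19.515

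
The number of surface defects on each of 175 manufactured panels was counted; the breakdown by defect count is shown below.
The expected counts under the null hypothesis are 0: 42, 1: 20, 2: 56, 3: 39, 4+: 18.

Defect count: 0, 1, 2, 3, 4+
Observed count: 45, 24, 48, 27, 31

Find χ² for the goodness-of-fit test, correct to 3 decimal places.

0: (45 − 42)²/42 = 9/42 = 0.2143
1: (24 − 20)²/20 = 16/20 = 0.8000
2: (48 − 56)²/56 = 64/56 = 1.1429
3: (27 − 39)²/39 = 144/39 = 3.6923
4+: (31 − 18)²/18 = 169/18 = 9.3889
Sum = 15.238

15.238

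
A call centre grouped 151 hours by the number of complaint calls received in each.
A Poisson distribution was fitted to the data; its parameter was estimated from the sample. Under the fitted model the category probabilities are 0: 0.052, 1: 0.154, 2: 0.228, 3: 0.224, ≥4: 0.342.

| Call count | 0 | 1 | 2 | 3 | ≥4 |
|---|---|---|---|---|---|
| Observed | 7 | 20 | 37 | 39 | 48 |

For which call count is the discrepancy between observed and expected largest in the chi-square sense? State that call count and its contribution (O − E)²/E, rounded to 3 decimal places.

Expected counts E_i = n·p_i: 151×0.052 = 7.852, 151×0.154 = 23.254, 151×0.228 = 34.428, 151×0.224 = 33.824, 151×0.342 = 51.642.
0: (7 − 7.852)²/7.852 = 0.725904/7.852 = 0.0924
1: (20 − 23.254)²/23.254 = 10.588516/23.254 = 0.4553
2: (37 − 34.428)²/34.428 = 6.615184/34.428 = 0.1921
3: (39 − 33.824)²/33.824 = 26.790976/33.824 = 0.7921
≥4: (48 − 51.642)²/51.642 = 13.264164/51.642 = 0.2568
The largest term is for 3: 0.792.

3, 0.792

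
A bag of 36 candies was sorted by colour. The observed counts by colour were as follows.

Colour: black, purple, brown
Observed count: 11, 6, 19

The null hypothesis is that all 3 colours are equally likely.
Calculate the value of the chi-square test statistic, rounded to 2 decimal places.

Expected count for each of the 3 categories: 36/3 = 12.
χ² = (11−12)²/12 + (6−12)²/12 + (19−12)²/12
   = 0.083 + 3.000 + 4.083
Sum = 7.17

7.17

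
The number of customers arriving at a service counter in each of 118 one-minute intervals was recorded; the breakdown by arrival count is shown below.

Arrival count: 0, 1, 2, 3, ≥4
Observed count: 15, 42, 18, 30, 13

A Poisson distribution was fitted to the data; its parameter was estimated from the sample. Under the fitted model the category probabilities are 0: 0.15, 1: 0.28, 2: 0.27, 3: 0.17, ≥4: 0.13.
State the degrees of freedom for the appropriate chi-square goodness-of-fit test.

There are k = 5 categories and 1 parameter estimated from the data, so df = 5 − 1 − 1 = 3.

3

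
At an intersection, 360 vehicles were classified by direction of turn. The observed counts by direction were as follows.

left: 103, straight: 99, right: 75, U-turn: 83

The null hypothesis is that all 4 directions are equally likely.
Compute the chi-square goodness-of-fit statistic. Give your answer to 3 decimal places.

5.822

Under H₀ each category has probability 1/4, so each expected count is 360/4 = 90.
χ² = (103−90)²/90 + (99−90)²/90 + (75−90)²/90 + (83−90)²/90
   = 1.8778 + 0.9000 + 2.5000 + 0.5444
Sum = 5.822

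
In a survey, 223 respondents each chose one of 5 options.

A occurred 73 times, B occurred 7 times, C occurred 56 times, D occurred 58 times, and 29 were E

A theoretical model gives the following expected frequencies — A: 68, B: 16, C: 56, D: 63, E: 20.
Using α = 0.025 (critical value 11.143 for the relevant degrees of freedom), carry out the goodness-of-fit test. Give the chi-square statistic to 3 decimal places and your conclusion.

9.877; do not reject

cat         O        E   (O−E)²/E
A          73       68     0.3676
B           7       16     5.0625
C          56       56     0.0000
D          58       63     0.3968
E          29       20     4.0500
Sum = 9.877
df = 4. Since 9.877 < 11.143, we do not reject H₀.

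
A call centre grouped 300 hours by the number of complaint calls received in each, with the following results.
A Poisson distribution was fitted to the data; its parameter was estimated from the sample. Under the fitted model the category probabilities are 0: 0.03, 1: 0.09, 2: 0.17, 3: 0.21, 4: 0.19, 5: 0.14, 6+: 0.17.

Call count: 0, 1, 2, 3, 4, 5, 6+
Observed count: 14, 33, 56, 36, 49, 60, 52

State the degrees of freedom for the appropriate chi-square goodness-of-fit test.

5

There are k = 7 categories and 1 parameter estimated from the data, so df = 7 − 1 − 1 = 5.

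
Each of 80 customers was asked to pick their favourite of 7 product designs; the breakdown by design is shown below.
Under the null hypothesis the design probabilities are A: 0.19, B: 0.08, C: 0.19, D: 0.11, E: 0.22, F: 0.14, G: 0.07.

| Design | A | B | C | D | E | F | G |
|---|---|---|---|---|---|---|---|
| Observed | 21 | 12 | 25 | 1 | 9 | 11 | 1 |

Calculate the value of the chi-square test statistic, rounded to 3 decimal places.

28.330

Expected counts E_i = n·p_i: 80×0.19 = 15.2, 80×0.08 = 6.4, 80×0.19 = 15.2, 80×0.11 = 8.8, 80×0.22 = 17.6, 80×0.14 = 11.2, 80×0.07 = 5.6.
χ² = (21−15.2)²/15.2 + (12−6.4)²/6.4 + (25−15.2)²/15.2 + (1−8.8)²/8.8 + (9−17.6)²/17.6 + (11−11.2)²/11.2 + (1−5.6)²/5.6
   = 2.2132 + 4.9000 + 6.3184 + 6.9136 + 4.2023 + 0.0036 + 3.7786
Sum = 28.330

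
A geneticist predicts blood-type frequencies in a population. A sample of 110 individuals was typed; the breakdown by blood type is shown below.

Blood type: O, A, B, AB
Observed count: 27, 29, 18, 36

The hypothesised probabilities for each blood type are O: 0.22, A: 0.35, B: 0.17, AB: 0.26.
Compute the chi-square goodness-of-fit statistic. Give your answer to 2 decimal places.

Expected counts E_i = n·p_i: 110×0.22 = 24.2, 110×0.35 = 38.5, 110×0.17 = 18.7, 110×0.26 = 28.6.
χ² = (27−24.2)²/24.2 + (29−38.5)²/38.5 + (18−18.7)²/18.7 + (36−28.6)²/28.6
   = 0.324 + 2.344 + 0.026 + 1.915
Sum = 4.61

4.61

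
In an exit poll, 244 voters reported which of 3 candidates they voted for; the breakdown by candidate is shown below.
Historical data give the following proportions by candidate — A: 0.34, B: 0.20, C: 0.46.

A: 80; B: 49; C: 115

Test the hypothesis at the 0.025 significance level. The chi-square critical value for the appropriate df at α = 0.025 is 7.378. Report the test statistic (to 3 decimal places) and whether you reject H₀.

Expected counts E_i = n·p_i: 244×0.34 = 82.96, 244×0.20 = 48.8, 244×0.46 = 112.24.
cat         O        E   (O−E)²/E
A          80    82.96     0.1056
B          49     48.8     0.0008
C         115   112.24     0.0679
Sum = 0.174
df = 2. Since 0.174 < 7.378, we do not reject H₀.

0.174; do not reject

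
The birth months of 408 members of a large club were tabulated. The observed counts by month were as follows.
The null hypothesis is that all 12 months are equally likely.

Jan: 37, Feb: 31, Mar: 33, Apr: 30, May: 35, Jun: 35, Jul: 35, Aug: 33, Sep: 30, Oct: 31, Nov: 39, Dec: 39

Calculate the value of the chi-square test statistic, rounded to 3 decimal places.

Expected count for each of the 12 categories: 408/12 = 34.
χ² = (37−34)²/34 + (31−34)²/34 + (33−34)²/34 + (30−34)²/34 + (35−34)²/34 + (35−34)²/34 + (35−34)²/34 + (33−34)²/34 + (30−34)²/34 + (31−34)²/34 + (39−34)²/34 + (39−34)²/34
   = 0.2647 + 0.2647 + 0.0294 + 0.4706 + 0.0294 + 0.0294 + 0.0294 + 0.0294 + 0.4706 + 0.2647 + 0.7353 + 0.7353
Sum = 3.353

3.353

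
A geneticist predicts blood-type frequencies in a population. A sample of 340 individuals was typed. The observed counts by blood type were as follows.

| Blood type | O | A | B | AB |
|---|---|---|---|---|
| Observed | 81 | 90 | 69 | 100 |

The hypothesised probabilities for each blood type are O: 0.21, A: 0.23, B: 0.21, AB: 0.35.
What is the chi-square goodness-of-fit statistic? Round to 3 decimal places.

6.186

Expected counts E_i = n·p_i: 340×0.21 = 71.4, 340×0.23 = 78.2, 340×0.21 = 71.4, 340×0.35 = 119.
χ² = (81−71.4)²/71.4 + (90−78.2)²/78.2 + (69−71.4)²/71.4 + (100−119)²/119
   = 1.2908 + 1.7806 + 0.0807 + 3.0336
Sum = 6.186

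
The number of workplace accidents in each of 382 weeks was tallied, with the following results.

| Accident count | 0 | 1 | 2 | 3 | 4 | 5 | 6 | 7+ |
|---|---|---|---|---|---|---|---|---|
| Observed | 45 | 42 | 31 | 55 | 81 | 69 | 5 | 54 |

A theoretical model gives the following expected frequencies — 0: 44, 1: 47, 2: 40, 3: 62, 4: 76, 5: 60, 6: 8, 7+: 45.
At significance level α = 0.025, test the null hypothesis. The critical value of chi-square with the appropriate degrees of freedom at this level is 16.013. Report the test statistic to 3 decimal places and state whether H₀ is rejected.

7.974; do not reject

cat         O        E   (O−E)²/E
0          45       44     0.0227
1          42       47     0.5319
2          31       40     2.0250
3          55       62     0.7903
4          81       76     0.3289
5          69       60     1.3500
6           5        8     1.1250
7+         54       45     1.8000
Sum = 7.974
df = 7. Since 7.974 < 16.013, we do not reject H₀.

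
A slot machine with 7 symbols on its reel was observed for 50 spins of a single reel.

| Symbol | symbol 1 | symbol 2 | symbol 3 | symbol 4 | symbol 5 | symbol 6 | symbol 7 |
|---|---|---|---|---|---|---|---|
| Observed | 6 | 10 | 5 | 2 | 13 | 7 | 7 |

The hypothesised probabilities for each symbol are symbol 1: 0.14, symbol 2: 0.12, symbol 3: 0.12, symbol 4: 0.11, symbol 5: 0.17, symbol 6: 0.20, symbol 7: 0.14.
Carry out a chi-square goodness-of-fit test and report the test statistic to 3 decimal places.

8.486

Expected counts E_i = n·p_i: 50×0.14 = 7, 50×0.12 = 6, 50×0.12 = 6, 50×0.11 = 5.5, 50×0.17 = 8.5, 50×0.20 = 10, 50×0.14 = 7.
χ² = (6−7)²/7 + (10−6)²/6 + (5−6)²/6 + (2−5.5)²/5.5 + (13−8.5)²/8.5 + (7−10)²/10 + (7−7)²/7
   = 0.1429 + 2.6667 + 0.1667 + 2.2273 + 2.3824 + 0.9000 + 0.0000
Sum = 8.486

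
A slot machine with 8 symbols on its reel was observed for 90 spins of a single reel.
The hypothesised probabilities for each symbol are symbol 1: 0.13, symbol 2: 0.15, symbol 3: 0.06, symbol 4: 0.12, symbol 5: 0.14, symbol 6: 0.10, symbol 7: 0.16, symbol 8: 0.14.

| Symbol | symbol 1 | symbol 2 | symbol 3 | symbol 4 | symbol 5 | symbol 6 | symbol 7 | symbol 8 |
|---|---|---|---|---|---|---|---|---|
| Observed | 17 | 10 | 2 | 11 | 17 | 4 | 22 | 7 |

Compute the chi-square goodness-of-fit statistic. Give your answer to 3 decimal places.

16.267

Expected counts E_i = n·p_i: 90×0.13 = 11.7, 90×0.15 = 13.5, 90×0.06 = 5.4, 90×0.12 = 10.8, 90×0.14 = 12.6, 90×0.10 = 9, 90×0.16 = 14.4, 90×0.14 = 12.6.
symbol 1: (17 − 11.7)²/11.7 = 28.09/11.7 = 2.4009
symbol 2: (10 − 13.5)²/13.5 = 12.25/13.5 = 0.9074
symbol 3: (2 − 5.4)²/5.4 = 11.56/5.4 = 2.1407
symbol 4: (11 − 10.8)²/10.8 = 0.04/10.8 = 0.0037
symbol 5: (17 − 12.6)²/12.6 = 19.36/12.6 = 1.5365
symbol 6: (4 − 9)²/9 = 25/9 = 2.7778
symbol 7: (22 − 14.4)²/14.4 = 57.76/14.4 = 4.0111
symbol 8: (7 − 12.6)²/12.6 = 31.36/12.6 = 2.4889
Sum = 16.267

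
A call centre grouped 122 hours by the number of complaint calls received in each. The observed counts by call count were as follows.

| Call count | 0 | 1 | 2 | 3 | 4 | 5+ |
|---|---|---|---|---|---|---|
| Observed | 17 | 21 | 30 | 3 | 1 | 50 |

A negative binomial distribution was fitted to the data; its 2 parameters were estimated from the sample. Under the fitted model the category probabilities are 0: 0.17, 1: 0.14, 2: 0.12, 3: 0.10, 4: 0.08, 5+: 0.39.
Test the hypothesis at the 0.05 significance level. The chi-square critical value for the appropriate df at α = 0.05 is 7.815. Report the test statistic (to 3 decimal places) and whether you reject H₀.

32.613; reject

Expected counts E_i = n·p_i: 122×0.17 = 20.74, 122×0.14 = 17.08, 122×0.12 = 14.64, 122×0.10 = 12.2, 122×0.08 = 9.76, 122×0.39 = 47.58.
0: (17 − 20.74)²/20.74 = 13.9876/20.74 = 0.6744
1: (21 − 17.08)²/17.08 = 15.3664/17.08 = 0.8997
2: (30 − 14.64)²/14.64 = 235.9296/14.64 = 16.1154
3: (3 − 12.2)²/12.2 = 84.64/12.2 = 6.9377
4: (1 − 9.76)²/9.76 = 76.7376/9.76 = 7.8625
5+: (50 − 47.58)²/47.58 = 5.8564/47.58 = 0.1231
Sum = 32.613
df = 3. Since 32.613 > 7.815, we reject H₀.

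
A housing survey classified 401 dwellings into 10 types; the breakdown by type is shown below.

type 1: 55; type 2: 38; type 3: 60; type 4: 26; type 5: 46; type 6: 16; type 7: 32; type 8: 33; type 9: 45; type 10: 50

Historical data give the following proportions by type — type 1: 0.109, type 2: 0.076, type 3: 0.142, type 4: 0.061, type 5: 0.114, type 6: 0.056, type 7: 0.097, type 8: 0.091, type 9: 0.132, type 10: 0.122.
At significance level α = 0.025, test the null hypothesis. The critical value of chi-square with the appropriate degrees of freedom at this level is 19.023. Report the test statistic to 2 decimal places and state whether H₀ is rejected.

9.66; do not reject

Expected counts E_i = n·p_i: 401×0.109 = 43.709, 401×0.076 = 30.476, 401×0.142 = 56.942, 401×0.061 = 24.461, 401×0.114 = 45.714, 401×0.056 = 22.456, 401×0.097 = 38.897, 401×0.091 = 36.491, 401×0.132 = 52.932, 401×0.122 = 48.922.
type 1: (55 − 43.709)²/43.709 = 127.486681/43.709 = 2.917
type 2: (38 − 30.476)²/30.476 = 56.610576/30.476 = 1.858
type 3: (60 − 56.942)²/56.942 = 9.351364/56.942 = 0.164
type 4: (26 − 24.461)²/24.461 = 2.368521/24.461 = 0.097
type 5: (46 − 45.714)²/45.714 = 0.081796/45.714 = 0.002
type 6: (16 − 22.456)²/22.456 = 41.679936/22.456 = 1.856
type 7: (32 − 38.897)²/38.897 = 47.568609/38.897 = 1.223
type 8: (33 − 36.491)²/36.491 = 12.187081/36.491 = 0.334
type 9: (45 − 52.932)²/52.932 = 62.916624/52.932 = 1.189
type 10: (50 − 48.922)²/48.922 = 1.162084/48.922 = 0.024
Sum = 9.66
df = 9. Since 9.66 < 19.023, we do not reject H₀.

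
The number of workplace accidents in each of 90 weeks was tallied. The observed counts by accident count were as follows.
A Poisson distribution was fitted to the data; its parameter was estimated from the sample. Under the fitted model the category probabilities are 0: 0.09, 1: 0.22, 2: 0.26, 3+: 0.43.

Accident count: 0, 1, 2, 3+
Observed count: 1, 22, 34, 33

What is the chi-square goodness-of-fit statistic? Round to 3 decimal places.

12.109

Expected counts E_i = n·p_i: 90×0.09 = 8.1, 90×0.22 = 19.8, 90×0.26 = 23.4, 90×0.43 = 38.7.
χ² = (1−8.1)²/8.1 + (22−19.8)²/19.8 + (34−23.4)²/23.4 + (33−38.7)²/38.7
   = 6.2235 + 0.2444 + 4.8017 + 0.8395
Sum = 12.109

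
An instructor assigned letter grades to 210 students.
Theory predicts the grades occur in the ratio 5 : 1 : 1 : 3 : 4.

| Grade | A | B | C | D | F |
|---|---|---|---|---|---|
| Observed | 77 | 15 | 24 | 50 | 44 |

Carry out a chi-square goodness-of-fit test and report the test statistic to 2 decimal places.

Ratio total = 14. Expected counts: 210×5/14 = 75, 210×1/14 = 15, 210×1/14 = 15, 210×3/14 = 45, 210×4/14 = 60.
A: (77 − 75)²/75 = 4/75 = 0.053
B: (15 − 15)²/15 = 0/15 = 0.000
C: (24 − 15)²/15 = 81/15 = 5.400
D: (50 − 45)²/45 = 25/45 = 0.556
F: (44 − 60)²/60 = 256/60 = 4.267
Sum = 10.28

10.28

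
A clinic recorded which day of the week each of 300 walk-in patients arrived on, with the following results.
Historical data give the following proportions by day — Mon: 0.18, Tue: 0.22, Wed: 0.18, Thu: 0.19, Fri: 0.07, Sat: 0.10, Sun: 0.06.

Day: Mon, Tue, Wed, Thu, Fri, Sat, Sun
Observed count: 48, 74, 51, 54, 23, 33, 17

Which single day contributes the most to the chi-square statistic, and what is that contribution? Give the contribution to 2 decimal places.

Expected counts E_i = n·p_i: 300×0.18 = 54, 300×0.22 = 66, 300×0.18 = 54, 300×0.19 = 57, 300×0.07 = 21, 300×0.10 = 30, 300×0.06 = 18.
Mon: (48 − 54)²/54 = 36/54 = 0.667
Tue: (74 − 66)²/66 = 64/66 = 0.970
Wed: (51 − 54)²/54 = 9/54 = 0.167
Thu: (54 − 57)²/57 = 9/57 = 0.158
Fri: (23 − 21)²/21 = 4/21 = 0.190
Sat: (33 − 30)²/30 = 9/30 = 0.300
Sun: (17 − 18)²/18 = 1/18 = 0.056
The largest term is for Tue: 0.97.

Tue, 0.97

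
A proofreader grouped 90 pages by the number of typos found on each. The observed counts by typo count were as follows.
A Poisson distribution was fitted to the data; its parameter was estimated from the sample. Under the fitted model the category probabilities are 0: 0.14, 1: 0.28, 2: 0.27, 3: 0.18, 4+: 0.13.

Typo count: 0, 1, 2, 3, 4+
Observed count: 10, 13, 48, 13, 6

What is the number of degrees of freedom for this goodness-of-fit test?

3

There are k = 5 categories and 1 parameter estimated from the data, so df = 5 − 1 − 1 = 3.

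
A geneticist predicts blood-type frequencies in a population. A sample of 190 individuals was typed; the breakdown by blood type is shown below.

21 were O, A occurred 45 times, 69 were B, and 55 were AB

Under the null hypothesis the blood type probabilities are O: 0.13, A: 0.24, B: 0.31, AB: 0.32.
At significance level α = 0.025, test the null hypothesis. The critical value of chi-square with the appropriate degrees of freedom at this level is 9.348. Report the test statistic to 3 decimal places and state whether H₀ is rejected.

2.847; do not reject

Expected counts E_i = n·p_i: 190×0.13 = 24.7, 190×0.24 = 45.6, 190×0.31 = 58.9, 190×0.32 = 60.8.
χ² = (21−24.7)²/24.7 + (45−45.6)²/45.6 + (69−58.9)²/58.9 + (55−60.8)²/60.8
   = 0.5543 + 0.0079 + 1.7319 + 0.5533
Sum = 2.847
df = 3. Since 2.847 < 9.348, we do not reject H₀.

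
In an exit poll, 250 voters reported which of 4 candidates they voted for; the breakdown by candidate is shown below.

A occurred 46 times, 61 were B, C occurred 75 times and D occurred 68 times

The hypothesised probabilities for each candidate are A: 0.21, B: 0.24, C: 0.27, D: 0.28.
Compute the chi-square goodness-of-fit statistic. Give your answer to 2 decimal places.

Expected counts E_i = n·p_i: 250×0.21 = 52.5, 250×0.24 = 60, 250×0.27 = 67.5, 250×0.28 = 70.
χ² = (46−52.5)²/52.5 + (61−60)²/60 + (75−67.5)²/67.5 + (68−70)²/70
   = 0.805 + 0.017 + 0.833 + 0.057
Sum = 1.71

1.71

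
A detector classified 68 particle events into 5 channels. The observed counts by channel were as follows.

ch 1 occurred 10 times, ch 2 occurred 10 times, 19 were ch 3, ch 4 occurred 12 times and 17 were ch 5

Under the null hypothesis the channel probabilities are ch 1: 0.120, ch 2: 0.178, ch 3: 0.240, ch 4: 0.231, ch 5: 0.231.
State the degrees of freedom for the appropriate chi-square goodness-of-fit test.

4

There are k = 5 categories and no parameters were estimated from the data, so df = 5 − 1 = 4.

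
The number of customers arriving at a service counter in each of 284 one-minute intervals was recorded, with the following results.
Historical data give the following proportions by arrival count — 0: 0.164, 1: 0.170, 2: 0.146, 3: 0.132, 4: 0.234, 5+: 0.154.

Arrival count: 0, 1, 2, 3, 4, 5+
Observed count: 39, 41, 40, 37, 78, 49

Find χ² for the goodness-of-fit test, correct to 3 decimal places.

5.027

Expected counts E_i = n·p_i: 284×0.164 = 46.576, 284×0.170 = 48.28, 284×0.146 = 41.464, 284×0.132 = 37.488, 284×0.234 = 66.456, 284×0.154 = 43.736.
χ² = (39−46.576)²/46.576 + (41−48.28)²/48.28 + (40−41.464)²/41.464 + (37−37.488)²/37.488 + (78−66.456)²/66.456 + (49−43.736)²/43.736
   = 1.2323 + 1.0977 + 0.0517 + 0.0064 + 2.0053 + 0.6336
Sum = 5.027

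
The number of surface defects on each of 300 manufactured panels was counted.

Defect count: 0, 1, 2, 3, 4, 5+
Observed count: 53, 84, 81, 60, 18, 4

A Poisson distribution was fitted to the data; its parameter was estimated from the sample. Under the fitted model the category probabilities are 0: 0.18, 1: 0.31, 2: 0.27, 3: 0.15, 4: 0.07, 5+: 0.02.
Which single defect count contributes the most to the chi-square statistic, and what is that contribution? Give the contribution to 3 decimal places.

3, 5.000

Expected counts E_i = n·p_i: 300×0.18 = 54, 300×0.31 = 93, 300×0.27 = 81, 300×0.15 = 45, 300×0.07 = 21, 300×0.02 = 6.
χ² = (53−54)²/54 + (84−93)²/93 + (81−81)²/81 + (60−45)²/45 + (18−21)²/21 + (4−6)²/6
   = 0.0185 + 0.8710 + 0.0000 + 5.0000 + 0.4286 + 0.6667
The largest term is for 3: 5.000.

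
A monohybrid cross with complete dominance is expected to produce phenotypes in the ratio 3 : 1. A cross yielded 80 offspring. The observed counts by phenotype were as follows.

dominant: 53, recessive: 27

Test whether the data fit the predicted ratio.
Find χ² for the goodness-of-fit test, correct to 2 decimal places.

3.27

Ratio total = 4. Expected counts: 80×3/4 = 60, 80×1/4 = 20.
χ² = (53−60)²/60 + (27−20)²/20
   = 0.817 + 2.450
Sum = 3.27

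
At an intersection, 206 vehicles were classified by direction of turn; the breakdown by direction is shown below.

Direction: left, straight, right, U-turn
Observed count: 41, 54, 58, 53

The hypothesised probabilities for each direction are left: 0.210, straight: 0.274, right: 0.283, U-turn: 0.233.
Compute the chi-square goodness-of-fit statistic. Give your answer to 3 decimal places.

Expected counts E_i = n·p_i: 206×0.210 = 43.26, 206×0.274 = 56.444, 206×0.283 = 58.298, 206×0.233 = 47.998.
left: (41 − 43.26)²/43.26 = 5.1076/43.26 = 0.1181
straight: (54 − 56.444)²/56.444 = 5.973136/56.444 = 0.1058
right: (58 − 58.298)²/58.298 = 0.088804/58.298 = 0.0015
U-turn: (53 − 47.998)²/47.998 = 25.020004/47.998 = 0.5213
Sum = 0.747

0.747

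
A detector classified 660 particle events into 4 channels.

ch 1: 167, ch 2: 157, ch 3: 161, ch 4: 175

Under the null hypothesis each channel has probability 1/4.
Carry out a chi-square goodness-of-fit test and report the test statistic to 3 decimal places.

Expected count for each of the 4 categories: 660/4 = 165.
cat         O        E   (O−E)²/E
ch 1      167      165     0.0242
ch 2      157      165     0.3879
ch 3      161      165     0.0970
ch 4      175      165     0.6061
Sum = 1.115

1.115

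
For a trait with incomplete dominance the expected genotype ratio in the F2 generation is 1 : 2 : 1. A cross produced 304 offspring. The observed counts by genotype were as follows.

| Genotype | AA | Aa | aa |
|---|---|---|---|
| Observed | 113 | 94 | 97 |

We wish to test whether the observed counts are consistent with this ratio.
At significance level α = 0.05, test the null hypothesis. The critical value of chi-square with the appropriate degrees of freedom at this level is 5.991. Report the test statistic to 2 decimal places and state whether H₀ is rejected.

45.95; reject

Ratio total = 4. Expected counts: 304×1/4 = 76, 304×2/4 = 152, 304×1/4 = 76.
AA: (113 − 76)²/76 = 1369/76 = 18.013
Aa: (94 − 152)²/152 = 3364/152 = 22.132
aa: (97 − 76)²/76 = 441/76 = 5.803
Sum = 45.95
df = 2. Since 45.95 > 5.991, we reject H₀.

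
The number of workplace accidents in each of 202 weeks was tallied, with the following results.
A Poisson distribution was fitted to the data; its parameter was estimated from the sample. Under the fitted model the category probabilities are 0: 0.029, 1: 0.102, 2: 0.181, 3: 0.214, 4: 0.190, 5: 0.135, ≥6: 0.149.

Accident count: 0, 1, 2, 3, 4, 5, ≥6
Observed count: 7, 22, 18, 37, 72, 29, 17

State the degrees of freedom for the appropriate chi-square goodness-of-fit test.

There are k = 7 categories and 1 parameter estimated from the data, so df = 7 − 1 − 1 = 5.

5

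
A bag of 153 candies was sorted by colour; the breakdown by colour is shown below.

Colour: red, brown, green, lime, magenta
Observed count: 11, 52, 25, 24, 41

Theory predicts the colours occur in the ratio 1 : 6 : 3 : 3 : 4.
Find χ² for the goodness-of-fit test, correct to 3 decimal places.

1.694

Ratio total = 17. Expected counts: 153×1/17 = 9, 153×6/17 = 54, 153×3/17 = 27, 153×3/17 = 27, 153×4/17 = 36.
χ² = (11−9)²/9 + (52−54)²/54 + (25−27)²/27 + (24−27)²/27 + (41−36)²/36
   = 0.4444 + 0.0741 + 0.1481 + 0.3333 + 0.6944
Sum = 1.694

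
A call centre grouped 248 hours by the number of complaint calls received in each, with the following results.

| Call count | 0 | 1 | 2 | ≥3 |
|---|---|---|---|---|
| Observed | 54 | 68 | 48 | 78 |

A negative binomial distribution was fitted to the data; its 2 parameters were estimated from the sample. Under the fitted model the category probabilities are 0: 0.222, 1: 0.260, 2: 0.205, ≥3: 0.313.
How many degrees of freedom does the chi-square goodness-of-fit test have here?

1

There are k = 4 categories and 2 parameters estimated from the data, so df = 4 − 1 − 2 = 1.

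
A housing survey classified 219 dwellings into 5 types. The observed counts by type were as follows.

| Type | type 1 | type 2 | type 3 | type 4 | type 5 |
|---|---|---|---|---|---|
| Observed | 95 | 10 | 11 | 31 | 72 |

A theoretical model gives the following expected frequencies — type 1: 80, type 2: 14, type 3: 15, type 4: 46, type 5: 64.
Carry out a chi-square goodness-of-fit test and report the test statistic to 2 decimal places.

10.91

χ² = (95−80)²/80 + (10−14)²/14 + (11−15)²/15 + (31−46)²/46 + (72−64)²/64
   = 2.813 + 1.143 + 1.067 + 4.891 + 1.000
Sum = 10.91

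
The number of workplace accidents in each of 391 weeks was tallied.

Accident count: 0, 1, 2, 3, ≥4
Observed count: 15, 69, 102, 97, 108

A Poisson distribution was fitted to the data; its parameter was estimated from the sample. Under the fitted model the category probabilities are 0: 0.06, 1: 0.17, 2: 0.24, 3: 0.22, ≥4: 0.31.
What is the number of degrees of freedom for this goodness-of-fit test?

3

There are k = 5 categories and 1 parameter estimated from the data, so df = 5 − 1 − 1 = 3.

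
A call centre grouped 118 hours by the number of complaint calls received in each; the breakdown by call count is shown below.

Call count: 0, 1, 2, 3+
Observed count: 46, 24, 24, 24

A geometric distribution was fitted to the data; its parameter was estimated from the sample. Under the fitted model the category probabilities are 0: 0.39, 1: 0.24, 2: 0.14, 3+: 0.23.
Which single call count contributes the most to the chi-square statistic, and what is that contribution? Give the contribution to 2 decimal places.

2, 3.39

Expected counts E_i = n·p_i: 118×0.39 = 46.02, 118×0.24 = 28.32, 118×0.14 = 16.52, 118×0.23 = 27.14.
0: (46 − 46.02)²/46.02 = 0.0004/46.02 = 0.000
1: (24 − 28.32)²/28.32 = 18.6624/28.32 = 0.659
2: (24 − 16.52)²/16.52 = 55.9504/16.52 = 3.387
3+: (24 − 27.14)²/27.14 = 9.8596/27.14 = 0.363
The largest term is for 2: 3.39.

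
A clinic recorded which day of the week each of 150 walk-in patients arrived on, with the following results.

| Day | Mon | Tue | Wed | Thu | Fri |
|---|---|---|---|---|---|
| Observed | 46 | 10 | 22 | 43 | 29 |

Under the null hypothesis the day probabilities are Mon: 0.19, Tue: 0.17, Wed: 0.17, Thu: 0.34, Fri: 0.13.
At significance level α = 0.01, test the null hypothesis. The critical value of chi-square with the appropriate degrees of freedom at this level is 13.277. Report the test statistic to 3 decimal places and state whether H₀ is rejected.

Expected counts E_i = n·p_i: 150×0.19 = 28.5, 150×0.17 = 25.5, 150×0.17 = 25.5, 150×0.34 = 51, 150×0.13 = 19.5.
χ² = (46−28.5)²/28.5 + (10−25.5)²/25.5 + (22−25.5)²/25.5 + (43−51)²/51 + (29−19.5)²/19.5
   = 10.7456 + 9.4216 + 0.4804 + 1.2549 + 4.6282
Sum = 26.531
df = 4. Since 26.531 > 13.277, we reject H₀.

26.531; reject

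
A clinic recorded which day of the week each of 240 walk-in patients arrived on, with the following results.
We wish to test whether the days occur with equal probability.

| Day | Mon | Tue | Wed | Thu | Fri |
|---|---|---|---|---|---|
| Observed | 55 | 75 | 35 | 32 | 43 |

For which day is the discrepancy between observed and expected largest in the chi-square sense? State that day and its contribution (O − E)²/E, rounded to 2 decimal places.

Tue, 15.19

Under H₀ each category has probability 1/5, so each expected count is 240/5 = 48.
Mon: (55 − 48)²/48 = 49/48 = 1.021
Tue: (75 − 48)²/48 = 729/48 = 15.188
Wed: (35 − 48)²/48 = 169/48 = 3.521
Thu: (32 − 48)²/48 = 256/48 = 5.333
Fri: (43 − 48)²/48 = 25/48 = 0.521
The largest term is for Tue: 15.19.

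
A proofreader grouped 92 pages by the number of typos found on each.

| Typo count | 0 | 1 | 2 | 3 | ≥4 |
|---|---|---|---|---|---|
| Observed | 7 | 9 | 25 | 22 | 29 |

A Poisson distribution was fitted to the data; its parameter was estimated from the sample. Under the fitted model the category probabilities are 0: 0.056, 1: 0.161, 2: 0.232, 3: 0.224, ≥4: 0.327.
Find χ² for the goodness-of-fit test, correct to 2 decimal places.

Expected counts E_i = n·p_i: 92×0.056 = 5.152, 92×0.161 = 14.812, 92×0.232 = 21.344, 92×0.224 = 20.608, 92×0.327 = 30.084.
0: (7 − 5.152)²/5.152 = 3.415104/5.152 = 0.663
1: (9 − 14.812)²/14.812 = 33.779344/14.812 = 2.281
2: (25 − 21.344)²/21.344 = 13.366336/21.344 = 0.626
3: (22 − 20.608)²/20.608 = 1.937664/20.608 = 0.094
≥4: (29 − 30.084)²/30.084 = 1.175056/30.084 = 0.039
Sum = 3.70

3.70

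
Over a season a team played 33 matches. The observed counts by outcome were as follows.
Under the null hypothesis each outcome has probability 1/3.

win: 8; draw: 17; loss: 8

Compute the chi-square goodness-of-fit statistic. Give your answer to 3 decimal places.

Under H₀ each category has probability 1/3, so each expected count is 33/3 = 11.
win: (8 − 11)²/11 = 9/11 = 0.8182
draw: (17 − 11)²/11 = 36/11 = 3.2727
loss: (8 − 11)²/11 = 9/11 = 0.8182
Sum = 4.909

4.909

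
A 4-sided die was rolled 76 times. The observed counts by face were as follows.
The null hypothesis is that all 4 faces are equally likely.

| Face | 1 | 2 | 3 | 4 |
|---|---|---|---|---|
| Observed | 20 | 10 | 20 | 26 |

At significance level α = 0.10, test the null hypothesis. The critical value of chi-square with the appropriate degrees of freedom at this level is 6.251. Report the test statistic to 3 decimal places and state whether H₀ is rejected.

Under H₀ each category has probability 1/4, so each expected count is 76/4 = 19.
cat         O        E   (O−E)²/E
1          20       19     0.0526
2          10       19     4.2632
3          20       19     0.0526
4          26       19     2.5789
Sum = 6.947
df = 3. Since 6.947 > 6.251, we reject H₀.

6.947; reject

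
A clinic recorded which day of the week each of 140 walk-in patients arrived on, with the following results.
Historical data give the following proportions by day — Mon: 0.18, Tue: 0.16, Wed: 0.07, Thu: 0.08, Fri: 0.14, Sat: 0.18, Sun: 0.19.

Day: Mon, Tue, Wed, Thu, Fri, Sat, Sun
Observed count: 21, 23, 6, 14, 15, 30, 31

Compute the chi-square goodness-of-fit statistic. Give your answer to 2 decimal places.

5.61

Expected counts E_i = n·p_i: 140×0.18 = 25.2, 140×0.16 = 22.4, 140×0.07 = 9.8, 140×0.08 = 11.2, 140×0.14 = 19.6, 140×0.18 = 25.2, 140×0.19 = 26.6.
χ² = (21−25.2)²/25.2 + (23−22.4)²/22.4 + (6−9.8)²/9.8 + (14−11.2)²/11.2 + (15−19.6)²/19.6 + (30−25.2)²/25.2 + (31−26.6)²/26.6
   = 0.700 + 0.016 + 1.473 + 0.700 + 1.080 + 0.914 + 0.728
Sum = 5.61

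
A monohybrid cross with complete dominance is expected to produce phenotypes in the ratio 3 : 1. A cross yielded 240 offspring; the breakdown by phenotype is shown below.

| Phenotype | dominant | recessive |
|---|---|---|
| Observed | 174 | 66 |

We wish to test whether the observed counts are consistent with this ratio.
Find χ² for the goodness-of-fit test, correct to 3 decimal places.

Ratio total = 4. Expected counts: 240×3/4 = 180, 240×1/4 = 60.
χ² = (174−180)²/180 + (66−60)²/60
   = 0.2000 + 0.6000
Sum = 0.800

0.800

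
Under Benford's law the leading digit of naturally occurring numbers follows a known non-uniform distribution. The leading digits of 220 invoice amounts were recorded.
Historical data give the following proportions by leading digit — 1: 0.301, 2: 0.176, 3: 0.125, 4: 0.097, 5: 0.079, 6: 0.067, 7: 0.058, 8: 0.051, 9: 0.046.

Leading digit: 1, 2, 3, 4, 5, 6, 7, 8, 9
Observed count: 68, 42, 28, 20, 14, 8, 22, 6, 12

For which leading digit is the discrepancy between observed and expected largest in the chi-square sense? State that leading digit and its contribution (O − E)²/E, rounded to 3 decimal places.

Expected counts E_i = n·p_i: 220×0.301 = 66.22, 220×0.176 = 38.72, 220×0.125 = 27.5, 220×0.097 = 21.34, 220×0.079 = 17.38, 220×0.067 = 14.74, 220×0.058 = 12.76, 220×0.051 = 11.22, 220×0.046 = 10.12.
cat         O        E   (O−E)²/E
1          68    66.22     0.0478
2          42    38.72     0.2779
3          28     27.5     0.0091
4          20    21.34     0.0841
5          14    17.38     0.6573
6           8    14.74     3.0819
7          22    12.76     6.6910
8           6    11.22     2.4286
9          12    10.12     0.3492
The largest term is for 7: 6.691.

7, 6.691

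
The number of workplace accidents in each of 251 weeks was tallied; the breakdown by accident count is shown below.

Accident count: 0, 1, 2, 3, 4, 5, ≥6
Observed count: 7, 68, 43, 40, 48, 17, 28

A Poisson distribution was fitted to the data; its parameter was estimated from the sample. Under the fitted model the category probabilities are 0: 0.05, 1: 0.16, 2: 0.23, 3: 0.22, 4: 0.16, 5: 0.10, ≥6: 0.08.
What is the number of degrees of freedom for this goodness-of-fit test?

There are k = 7 categories and 1 parameter estimated from the data, so df = 7 − 1 − 1 = 5.

5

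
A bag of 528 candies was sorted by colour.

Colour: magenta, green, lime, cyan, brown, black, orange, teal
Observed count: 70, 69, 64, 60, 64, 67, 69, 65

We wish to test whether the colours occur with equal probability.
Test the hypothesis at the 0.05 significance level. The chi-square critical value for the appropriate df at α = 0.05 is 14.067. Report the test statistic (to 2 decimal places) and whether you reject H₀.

Expected count for each of the 8 categories: 528/8 = 66.
magenta: (70 − 66)²/66 = 16/66 = 0.242
green: (69 − 66)²/66 = 9/66 = 0.136
lime: (64 − 66)²/66 = 4/66 = 0.061
cyan: (60 − 66)²/66 = 36/66 = 0.545
brown: (64 − 66)²/66 = 4/66 = 0.061
black: (67 − 66)²/66 = 1/66 = 0.015
orange: (69 − 66)²/66 = 9/66 = 0.136
teal: (65 − 66)²/66 = 1/66 = 0.015
Sum = 1.21
df = 7. Since 1.21 < 14.067, we do not reject H₀.

1.21; do not reject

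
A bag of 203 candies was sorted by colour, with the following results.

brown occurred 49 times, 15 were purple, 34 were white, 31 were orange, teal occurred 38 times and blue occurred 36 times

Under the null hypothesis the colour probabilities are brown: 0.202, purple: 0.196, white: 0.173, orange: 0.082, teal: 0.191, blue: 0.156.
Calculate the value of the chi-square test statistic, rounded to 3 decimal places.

30.023

Expected counts E_i = n·p_i: 203×0.202 = 41.006, 203×0.196 = 39.788, 203×0.173 = 35.119, 203×0.082 = 16.646, 203×0.191 = 38.773, 203×0.156 = 31.668.
χ² = (49−41.006)²/41.006 + (15−39.788)²/39.788 + (34−35.119)²/35.119 + (31−16.646)²/16.646 + (38−38.773)²/38.773 + (36−31.668)²/31.668
   = 1.5584 + 15.4430 + 0.0357 + 12.3776 + 0.0154 + 0.5926
Sum = 30.023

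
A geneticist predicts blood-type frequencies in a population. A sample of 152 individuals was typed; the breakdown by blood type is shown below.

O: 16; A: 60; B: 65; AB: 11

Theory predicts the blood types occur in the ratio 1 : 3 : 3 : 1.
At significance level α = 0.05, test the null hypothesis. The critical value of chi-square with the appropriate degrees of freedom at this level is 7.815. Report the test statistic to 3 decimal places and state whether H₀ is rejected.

5.123; do not reject

Ratio total = 8. Expected counts: 152×1/8 = 19, 152×3/8 = 57, 152×3/8 = 57, 152×1/8 = 19.
χ² = (16−19)²/19 + (60−57)²/57 + (65−57)²/57 + (11−19)²/19
   = 0.4737 + 0.1579 + 1.1228 + 3.3684
Sum = 5.123
df = 3. Since 5.123 < 7.815, we do not reject H₀.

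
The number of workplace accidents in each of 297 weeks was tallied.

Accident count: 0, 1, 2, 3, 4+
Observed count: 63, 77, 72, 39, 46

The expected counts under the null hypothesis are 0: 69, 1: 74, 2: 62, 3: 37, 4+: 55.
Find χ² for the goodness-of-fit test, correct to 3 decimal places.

3.837

0: (63 − 69)²/69 = 36/69 = 0.5217
1: (77 − 74)²/74 = 9/74 = 0.1216
2: (72 − 62)²/62 = 100/62 = 1.6129
3: (39 − 37)²/37 = 4/37 = 0.1081
4+: (46 − 55)²/55 = 81/55 = 1.4727
Sum = 3.837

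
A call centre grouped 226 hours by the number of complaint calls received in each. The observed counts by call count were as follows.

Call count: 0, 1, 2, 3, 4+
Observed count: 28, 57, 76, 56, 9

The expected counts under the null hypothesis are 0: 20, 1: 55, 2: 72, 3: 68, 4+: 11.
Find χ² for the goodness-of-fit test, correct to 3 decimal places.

5.976

χ² = (28−20)²/20 + (57−55)²/55 + (76−72)²/72 + (56−68)²/68 + (9−11)²/11
   = 3.2000 + 0.0727 + 0.2222 + 2.1176 + 0.3636
Sum = 5.976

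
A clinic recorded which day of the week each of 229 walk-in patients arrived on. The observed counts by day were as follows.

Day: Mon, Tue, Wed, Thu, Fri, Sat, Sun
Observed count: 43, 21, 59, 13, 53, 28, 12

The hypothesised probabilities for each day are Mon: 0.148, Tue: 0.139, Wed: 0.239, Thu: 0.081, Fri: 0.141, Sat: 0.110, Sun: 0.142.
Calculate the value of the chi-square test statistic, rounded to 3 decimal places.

34.670

Expected counts E_i = n·p_i: 229×0.148 = 33.892, 229×0.139 = 31.831, 229×0.239 = 54.731, 229×0.081 = 18.549, 229×0.141 = 32.289, 229×0.110 = 25.19, 229×0.142 = 32.518.
χ² = (43−33.892)²/33.892 + (21−31.831)²/31.831 + (59−54.731)²/54.731 + (13−18.549)²/18.549 + (53−32.289)²/32.289 + (28−25.19)²/25.19 + (12−32.518)²/32.518
   = 2.4476 + 3.6854 + 0.3330 + 1.6600 + 13.2846 + 0.3135 + 12.9463
Sum = 34.670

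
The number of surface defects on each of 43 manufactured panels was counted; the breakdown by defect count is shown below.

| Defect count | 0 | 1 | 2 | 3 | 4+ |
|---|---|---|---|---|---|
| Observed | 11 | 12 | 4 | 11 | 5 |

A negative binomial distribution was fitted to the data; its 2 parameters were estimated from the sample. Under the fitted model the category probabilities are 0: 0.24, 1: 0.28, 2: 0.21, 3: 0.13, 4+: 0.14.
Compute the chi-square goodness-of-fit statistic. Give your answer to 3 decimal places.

Expected counts E_i = n·p_i: 43×0.24 = 10.32, 43×0.28 = 12.04, 43×0.21 = 9.03, 43×0.13 = 5.59, 43×0.14 = 6.02.
0: (11 − 10.32)²/10.32 = 0.4624/10.32 = 0.0448
1: (12 − 12.04)²/12.04 = 0.0016/12.04 = 0.0001
2: (4 − 9.03)²/9.03 = 25.3009/9.03 = 2.8019
3: (11 − 5.59)²/5.59 = 29.2681/5.59 = 5.2358
4+: (5 − 6.02)²/6.02 = 1.0404/6.02 = 0.1728
Sum = 8.255

8.255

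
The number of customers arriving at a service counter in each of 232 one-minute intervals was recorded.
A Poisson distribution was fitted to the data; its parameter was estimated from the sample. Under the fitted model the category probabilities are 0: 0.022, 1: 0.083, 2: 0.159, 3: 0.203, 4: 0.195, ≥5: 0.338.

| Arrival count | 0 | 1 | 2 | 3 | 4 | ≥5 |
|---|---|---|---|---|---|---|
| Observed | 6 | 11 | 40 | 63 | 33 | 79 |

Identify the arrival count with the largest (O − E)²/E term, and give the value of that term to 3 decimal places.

3, 5.371

Expected counts E_i = n·p_i: 232×0.022 = 5.104, 232×0.083 = 19.256, 232×0.159 = 36.888, 232×0.203 = 47.096, 232×0.195 = 45.24, 232×0.338 = 78.416.
χ² = (6−5.104)²/5.104 + (11−19.256)²/19.256 + (40−36.888)²/36.888 + (63−47.096)²/47.096 + (33−45.24)²/45.24 + (79−78.416)²/78.416
   = 0.1573 + 3.5398 + 0.2625 + 5.3707 + 3.3116 + 0.0043
The largest term is for 3: 5.371.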